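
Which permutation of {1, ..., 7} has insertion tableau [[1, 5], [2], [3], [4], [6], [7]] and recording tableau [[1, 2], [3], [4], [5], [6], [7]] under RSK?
4 7 6 5 3 2 1

Reverse the RSK construction: for i from n down to 1, find the cell of Q containing i, remove the entry at that cell from P, and reverse-bump it up through P; the value ejected from row 1 is w(i).

Step i=7: Q has 7 at row 6, column 1; remove 7 from row 6 of P and reverse-bump: 7 enters row 5 and ejects 6; 6 enters row 4 and ejects 4; 4 enters row 3 and ejects 3; 3 enters row 2 and ejects 2; 2 enters row 1 and ejects 1. So w(7) = 1. P is now [[2, 5], [3], [4], [6], [7]].
Step i=6: Q has 6 at row 5, column 1; remove 7 from row 5 of P and reverse-bump: 7 enters row 4 and ejects 6; 6 enters row 3 and ejects 4; 4 enters row 2 and ejects 3; 3 enters row 1 and ejects 2. So w(6) = 2. P is now [[3, 5], [4], [6], [7]].
Step i=5: Q has 5 at row 4, column 1; remove 7 from row 4 of P and reverse-bump: 7 enters row 3 and ejects 6; 6 enters row 2 and ejects 4; 4 enters row 1 and ejects 3. So w(5) = 3. P is now [[4, 5], [6], [7]].
Step i=4: Q has 4 at row 3, column 1; remove 7 from row 3 of P and reverse-bump: 7 enters row 2 and ejects 6; 6 enters row 1 and ejects 5. So w(4) = 5. P is now [[4, 6], [7]].
Step i=3: Q has 3 at row 2, column 1; remove 7 from row 2 of P and reverse-bump: 7 enters row 1 and ejects 6. So w(3) = 6. P is now [[4, 7]].
Step i=2: Q has 2 at row 1, column 2; remove that cell from P, ejecting 7. So w(2) = 7. P is now [[4]].
Step i=1: Q has 1 at row 1, column 1; remove that cell from P, ejecting 4. So w(1) = 4. P is now [].

So w = 4 7 6 5 3 2 1.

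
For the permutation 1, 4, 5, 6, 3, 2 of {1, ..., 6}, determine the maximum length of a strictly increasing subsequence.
4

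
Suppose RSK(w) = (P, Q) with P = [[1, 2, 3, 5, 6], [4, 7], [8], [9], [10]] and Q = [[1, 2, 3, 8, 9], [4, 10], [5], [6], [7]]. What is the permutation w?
1 2 10 9 8 4 3 5 7 6

Reverse the RSK construction: for i from n down to 1, find the cell of Q containing i, remove the entry at that cell from P, and reverse-bump it up through P; the value ejected from row 1 is w(i).

Step i=10: Q has 10 at row 2, column 2; remove 7 from row 2 of P and reverse-bump: 7 enters row 1 and ejects 6. So w(10) = 6. P is now [[1, 2, 3, 5, 7], [4], [8], [9], [10]].
Step i=9: Q has 9 at row 1, column 5; remove that cell from P, ejecting 7. So w(9) = 7. P is now [[1, 2, 3, 5], [4], [8], [9], [10]].
Step i=8: Q has 8 at row 1, column 4; remove that cell from P, ejecting 5. So w(8) = 5. P is now [[1, 2, 3], [4], [8], [9], [10]].
Step i=7: Q has 7 at row 5, column 1; remove 10 from row 5 of P and reverse-bump: 10 enters row 4 and ejects 9; 9 enters row 3 and ejects 8; 8 enters row 2 and ejects 4; 4 enters row 1 and ejects 3. So w(7) = 3. P is now [[1, 2, 4], [8], [9], [10]].
Step i=6: Q has 6 at row 4, column 1; remove 10 from row 4 of P and reverse-bump: 10 enters row 3 and ejects 9; 9 enters row 2 and ejects 8; 8 enters row 1 and ejects 4. So w(6) = 4. P is now [[1, 2, 8], [9], [10]].
Step i=5: Q has 5 at row 3, column 1; remove 10 from row 3 of P and reverse-bump: 10 enters row 2 and ejects 9; 9 enters row 1 and ejects 8. So w(5) = 8. P is now [[1, 2, 9], [10]].
Step i=4: Q has 4 at row 2, column 1; remove 10 from row 2 of P and reverse-bump: 10 enters row 1 and ejects 9. So w(4) = 9. P is now [[1, 2, 10]].
Step i=3: Q has 3 at row 1, column 3; remove that cell from P, ejecting 10. So w(3) = 10. P is now [[1, 2]].
Step i=2: Q has 2 at row 1, column 2; remove that cell from P, ejecting 2. So w(2) = 2. P is now [[1]].
Step i=1: Q has 1 at row 1, column 1; remove that cell from P, ejecting 1. So w(1) = 1. P is now [].

So w = 1 2 10 9 8 4 3 5 7 6.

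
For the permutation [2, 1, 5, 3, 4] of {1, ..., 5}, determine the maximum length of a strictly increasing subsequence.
3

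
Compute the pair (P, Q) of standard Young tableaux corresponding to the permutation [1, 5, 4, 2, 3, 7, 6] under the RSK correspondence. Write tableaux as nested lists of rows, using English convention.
P = [[1, 2, 3, 6], [4, 7], [5]], Q = [[1, 2, 5, 6], [3, 7], [4]]

Insert each entry of the permutation into P by Schensted row insertion, recording in Q the position of each new cell.

Insert 1: appended to row 1. P = [[1]].
Insert 5: appended to row 1. P = [[1, 5]].
Insert 4: 4 bumps 5 from row 1; 5 starts row 2. P = [[1, 4], [5]].
Insert 2: 2 bumps 4 from row 1; 4 bumps 5 from row 2; 5 starts row 3. P = [[1, 2], [4], [5]].
Insert 3: appended to row 1. P = [[1, 2, 3], [4], [5]].
Insert 7: appended to row 1. P = [[1, 2, 3, 7], [4], [5]].
Insert 6: 6 bumps 7 from row 1; 7 appends to row 2. P = [[1, 2, 3, 6], [4, 7], [5]].

So P = [[1, 2, 3, 6], [4, 7], [5]], Q = [[1, 2, 5, 6], [3, 7], [4]].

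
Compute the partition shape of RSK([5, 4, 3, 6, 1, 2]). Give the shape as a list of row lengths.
[2, 2, 1, 1]

RSK row insertion gives P = [[1, 2], [3, 6], [4], [5]], which has shape [2, 2, 1, 1].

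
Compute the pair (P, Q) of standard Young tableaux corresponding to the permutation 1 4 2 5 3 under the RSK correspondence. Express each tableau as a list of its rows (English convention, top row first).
P = [[1, 2, 3], [4, 5]], Q = [[1, 2, 4], [3, 5]]

Insert each entry of the permutation into P by Schensted row insertion, recording in Q the position of each new cell.

Insert 1: appended to row 1. P = [[1]].
Insert 4: appended to row 1. P = [[1, 4]].
Insert 2: 2 bumps 4 from row 1; 4 starts row 2. P = [[1, 2], [4]].
Insert 5: appended to row 1. P = [[1, 2, 5], [4]].
Insert 3: 3 bumps 5 from row 1; 5 appends to row 2. P = [[1, 2, 3], [4, 5]].

So P = [[1, 2, 3], [4, 5]], Q = [[1, 2, 4], [3, 5]].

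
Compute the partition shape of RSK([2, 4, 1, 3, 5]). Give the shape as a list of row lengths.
RSK row insertion gives P = [[1, 3, 5], [2, 4]], which has shape [3, 2].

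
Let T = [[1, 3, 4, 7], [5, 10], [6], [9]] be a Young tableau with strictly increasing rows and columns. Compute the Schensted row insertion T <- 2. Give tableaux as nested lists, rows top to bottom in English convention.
[[1, 2, 4, 7], [3, 10], [5], [6], [9]]

In row 1, 2 replaces 3 (the leftmost entry greater than 2); 3 is bumped to row 2. In row 2, 3 replaces 5 (the leftmost entry greater than 3); 5 is bumped to row 3. In row 3, 5 replaces 6 (the leftmost entry greater than 5); 6 is bumped to row 4. In row 4, 6 replaces 9 (the leftmost entry greater than 6); 9 is bumped to row 5. 9 starts a new row 5. The new tableau is [[1, 2, 4, 7], [3, 10], [5], [6], [9]].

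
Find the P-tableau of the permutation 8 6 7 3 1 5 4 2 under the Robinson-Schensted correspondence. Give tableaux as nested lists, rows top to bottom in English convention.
Insert 8: appended to row 1. P = [[8]].
Insert 6: 6 bumps 8 from row 1; 8 starts row 2. P = [[6], [8]].
Insert 7: appended to row 1. P = [[6, 7], [8]].
Insert 3: 3 bumps 6 from row 1; 6 bumps 8 from row 2; 8 starts row 3. P = [[3, 7], [6], [8]].
Insert 1: 1 bumps 3 from row 1; 3 bumps 6 from row 2; 6 bumps 8 from row 3; 8 starts row 4. P = [[1, 7], [3], [6], [8]].
Insert 5: 5 bumps 7 from row 1; 7 appends to row 2. P = [[1, 5], [3, 7], [6], [8]].
Insert 4: 4 bumps 5 from row 1; 5 bumps 7 from row 2; 7 appends to row 3. P = [[1, 4], [3, 5], [6, 7], [8]].
Insert 2: 2 bumps 4 from row 1; 4 bumps 5 from row 2; 5 bumps 6 from row 3; 6 bumps 8 from row 4; 8 starts row 5. P = [[1, 2], [3, 4], [5, 7], [6], [8]].

So P = [[1, 2], [3, 4], [5, 7], [6], [8]].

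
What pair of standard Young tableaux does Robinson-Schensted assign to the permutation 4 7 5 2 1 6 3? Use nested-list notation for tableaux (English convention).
P = [[1, 3, 6], [2, 5], [4], [7]], Q = [[1, 2, 6], [3, 7], [4], [5]]

Insert each entry of the permutation into P by Schensted row insertion, recording in Q the position of each new cell.

After inserting 4: P = [[4]].
After inserting 7: P = [[4, 7]].
After inserting 5: P = [[4, 5], [7]].
After inserting 2: P = [[2, 5], [4], [7]].
After inserting 1: P = [[1, 5], [2], [4], [7]].
After inserting 6: P = [[1, 5, 6], [2], [4], [7]].
After inserting 3: P = [[1, 3, 6], [2, 5], [4], [7]].

So P = [[1, 3, 6], [2, 5], [4], [7]], Q = [[1, 2, 6], [3, 7], [4], [5]].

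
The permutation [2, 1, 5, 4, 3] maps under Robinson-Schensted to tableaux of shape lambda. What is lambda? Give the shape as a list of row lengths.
Row-insert each entry into an empty tableau.

After inserting 2: P = [[2]].
After inserting 1: P = [[1], [2]].
After inserting 5: P = [[1, 5], [2]].
After inserting 4: P = [[1, 4], [2, 5]].
After inserting 3: P = [[1, 3], [2, 4], [5]].

The final insertion tableau P = [[1, 3], [2, 4], [5]] has shape [2, 2, 1].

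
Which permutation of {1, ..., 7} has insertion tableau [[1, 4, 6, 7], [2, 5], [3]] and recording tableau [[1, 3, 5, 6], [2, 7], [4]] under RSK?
3 2 5 1 6 7 4

Reverse the RSK construction: for i from n down to 1, find the cell of Q containing i, remove the entry at that cell from P, and reverse-bump it up through P; the value ejected from row 1 is w(i).

Step i=7: Q has 7 at row 2, column 2; remove 5 from row 2 of P and reverse-bump: 5 enters row 1 and ejects 4. So w(7) = 4. P is now [[1, 5, 6, 7], [2], [3]].
Step i=6: Q has 6 at row 1, column 4; remove that cell from P, ejecting 7. So w(6) = 7. P is now [[1, 5, 6], [2], [3]].
Step i=5: Q has 5 at row 1, column 3; remove that cell from P, ejecting 6. So w(5) = 6. P is now [[1, 5], [2], [3]].
Step i=4: Q has 4 at row 3, column 1; remove 3 from row 3 of P and reverse-bump: 3 enters row 2 and ejects 2; 2 enters row 1 and ejects 1. So w(4) = 1. P is now [[2, 5], [3]].
Step i=3: Q has 3 at row 1, column 2; remove that cell from P, ejecting 5. So w(3) = 5. P is now [[2], [3]].
Step i=2: Q has 2 at row 2, column 1; remove 3 from row 2 of P and reverse-bump: 3 enters row 1 and ejects 2. So w(2) = 2. P is now [[3]].
Step i=1: Q has 1 at row 1, column 1; remove that cell from P, ejecting 3. So w(1) = 3. P is now [].

So w = 3 2 5 1 6 7 4.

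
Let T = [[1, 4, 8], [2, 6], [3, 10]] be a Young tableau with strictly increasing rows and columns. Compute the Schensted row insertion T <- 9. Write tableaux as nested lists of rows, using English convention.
[[1, 4, 8, 9], [2, 6], [3, 10]]

9 is larger than every entry of row 1, so it is appended to row 1. The new tableau is [[1, 4, 8, 9], [2, 6], [3, 10]].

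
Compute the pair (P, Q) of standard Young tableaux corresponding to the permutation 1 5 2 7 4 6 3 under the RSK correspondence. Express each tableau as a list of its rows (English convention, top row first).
Insert each entry of the permutation into P by Schensted row insertion, recording in Q the position of each new cell.

After inserting 1: P = [[1]].
After inserting 5: P = [[1, 5]].
After inserting 2: P = [[1, 2], [5]].
After inserting 7: P = [[1, 2, 7], [5]].
After inserting 4: P = [[1, 2, 4], [5, 7]].
After inserting 6: P = [[1, 2, 4, 6], [5, 7]].
After inserting 3: P = [[1, 2, 3, 6], [4, 7], [5]].

So P = [[1, 2, 3, 6], [4, 7], [5]], Q = [[1, 2, 4, 6], [3, 5], [7]].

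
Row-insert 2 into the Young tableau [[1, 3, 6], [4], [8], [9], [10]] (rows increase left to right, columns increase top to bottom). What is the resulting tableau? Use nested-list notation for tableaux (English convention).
[[1, 2, 6], [3], [4], [8], [9], [10]]

In row 1, 2 replaces 3 (the leftmost entry greater than 2); 3 is bumped to row 2. In row 2, 3 replaces 4 (the leftmost entry greater than 3); 4 is bumped to row 3. In row 3, 4 replaces 8 (the leftmost entry greater than 4); 8 is bumped to row 4. In row 4, 8 replaces 9 (the leftmost entry greater than 8); 9 is bumped to row 5. In row 5, 9 replaces 10 (the leftmost entry greater than 9); 10 is bumped to row 6. 10 starts a new row 6. The new tableau is [[1, 2, 6], [3], [4], [8], [9], [10]].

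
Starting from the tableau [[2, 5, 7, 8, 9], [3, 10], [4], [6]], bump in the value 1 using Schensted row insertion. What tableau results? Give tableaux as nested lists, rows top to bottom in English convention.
[[1, 5, 7, 8, 9], [2, 10], [3], [4], [6]]

In row 1, 1 replaces 2 (the leftmost entry greater than 1); 2 is bumped to row 2. In row 2, 2 replaces 3 (the leftmost entry greater than 2); 3 is bumped to row 3. In row 3, 3 replaces 4 (the leftmost entry greater than 3); 4 is bumped to row 4. In row 4, 4 replaces 6 (the leftmost entry greater than 4); 6 is bumped to row 5. 6 starts a new row 5. The new tableau is [[1, 5, 7, 8, 9], [2, 10], [3], [4], [6]].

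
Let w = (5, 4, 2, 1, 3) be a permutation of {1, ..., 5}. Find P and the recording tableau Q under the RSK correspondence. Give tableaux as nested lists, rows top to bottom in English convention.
Insert each entry of the permutation into P by Schensted row insertion, recording in Q the position of each new cell.

Insert 5: appended to row 1. P = [[5]].
Insert 4: 4 bumps 5 from row 1; 5 starts row 2. P = [[4], [5]].
Insert 2: 2 bumps 4 from row 1; 4 bumps 5 from row 2; 5 starts row 3. P = [[2], [4], [5]].
Insert 1: 1 bumps 2 from row 1; 2 bumps 4 from row 2; 4 bumps 5 from row 3; 5 starts row 4. P = [[1], [2], [4], [5]].
Insert 3: appended to row 1. P = [[1, 3], [2], [4], [5]].

So P = [[1, 3], [2], [4], [5]], Q = [[1, 5], [2], [3], [4]].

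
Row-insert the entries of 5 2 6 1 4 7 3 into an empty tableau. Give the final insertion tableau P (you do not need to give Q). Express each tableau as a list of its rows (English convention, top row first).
Insert 5: appended to row 1. P = [[5]].
Insert 2: 2 bumps 5 from row 1; 5 starts row 2. P = [[2], [5]].
Insert 6: appended to row 1. P = [[2, 6], [5]].
Insert 1: 1 bumps 2 from row 1; 2 bumps 5 from row 2; 5 starts row 3. P = [[1, 6], [2], [5]].
Insert 4: 4 bumps 6 from row 1; 6 appends to row 2. P = [[1, 4], [2, 6], [5]].
Insert 7: appended to row 1. P = [[1, 4, 7], [2, 6], [5]].
Insert 3: 3 bumps 4 from row 1; 4 bumps 6 from row 2; 6 appends to row 3. P = [[1, 3, 7], [2, 4], [5, 6]].

So P = [[1, 3, 7], [2, 4], [5, 6]].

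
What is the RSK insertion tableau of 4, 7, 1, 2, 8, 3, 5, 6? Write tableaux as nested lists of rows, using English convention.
P = [[1, 2, 3, 5, 6], [4, 7, 8]]

Insert 4: appended to row 1. P = [[4]].
Insert 7: appended to row 1. P = [[4, 7]].
Insert 1: 1 bumps 4 from row 1; 4 starts row 2. P = [[1, 7], [4]].
Insert 2: 2 bumps 7 from row 1; 7 appends to row 2. P = [[1, 2], [4, 7]].
Insert 8: appended to row 1. P = [[1, 2, 8], [4, 7]].
Insert 3: 3 bumps 8 from row 1; 8 appends to row 2. P = [[1, 2, 3], [4, 7, 8]].
Insert 5: appended to row 1. P = [[1, 2, 3, 5], [4, 7, 8]].
Insert 6: appended to row 1. P = [[1, 2, 3, 5, 6], [4, 7, 8]].

So P = [[1, 2, 3, 5, 6], [4, 7, 8]].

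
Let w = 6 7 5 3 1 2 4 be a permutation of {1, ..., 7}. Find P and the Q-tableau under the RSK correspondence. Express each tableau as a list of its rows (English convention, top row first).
P = [[1, 2, 4], [3, 7], [5], [6]], Q = [[1, 2, 7], [3, 6], [4], [5]]

Insert each entry of the permutation into P by Schensted row insertion, recording in Q the position of each new cell.

Insert 6: appended to row 1. P = [[6]], Q = [[1]].
Insert 7: appended to row 1. P = [[6, 7]], Q = [[1, 2]].
Insert 5: 5 bumps 6 from row 1; 6 starts row 2. P = [[5, 7], [6]], Q = [[1, 2], [3]].
Insert 3: 3 bumps 5 from row 1; 5 bumps 6 from row 2; 6 starts row 3. P = [[3, 7], [5], [6]], Q = [[1, 2], [3], [4]].
Insert 1: 1 bumps 3 from row 1; 3 bumps 5 from row 2; 5 bumps 6 from row 3; 6 starts row 4. P = [[1, 7], [3], [5], [6]], Q = [[1, 2], [3], [4], [5]].
Insert 2: 2 bumps 7 from row 1; 7 appends to row 2. P = [[1, 2], [3, 7], [5], [6]], Q = [[1, 2], [3, 6], [4], [5]].
Insert 4: appended to row 1. P = [[1, 2, 4], [3, 7], [5], [6]], Q = [[1, 2, 7], [3, 6], [4], [5]].

So P = [[1, 2, 4], [3, 7], [5], [6]], Q = [[1, 2, 7], [3, 6], [4], [5]].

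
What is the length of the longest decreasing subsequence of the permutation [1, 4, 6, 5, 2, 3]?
3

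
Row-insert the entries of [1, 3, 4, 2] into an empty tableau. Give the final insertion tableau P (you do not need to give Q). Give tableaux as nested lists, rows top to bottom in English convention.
P = [[1, 2, 4], [3]]

Insert 1: appended to row 1. P = [[1]].
Insert 3: appended to row 1. P = [[1, 3]].
Insert 4: appended to row 1. P = [[1, 3, 4]].
Insert 2: 2 bumps 3 from row 1; 3 starts row 2. P = [[1, 2, 4], [3]].

So P = [[1, 2, 4], [3]].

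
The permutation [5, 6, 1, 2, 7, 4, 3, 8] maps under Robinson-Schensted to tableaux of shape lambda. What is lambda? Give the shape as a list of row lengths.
Row-insert each entry into an empty tableau.

After inserting 5: P = [[5]].
After inserting 6: P = [[5, 6]].
After inserting 1: P = [[1, 6], [5]].
After inserting 2: P = [[1, 2], [5, 6]].
After inserting 7: P = [[1, 2, 7], [5, 6]].
After inserting 4: P = [[1, 2, 4], [5, 6, 7]].
After inserting 3: P = [[1, 2, 3], [4, 6, 7], [5]].
After inserting 8: P = [[1, 2, 3, 8], [4, 6, 7], [5]].

The final insertion tableau P = [[1, 2, 3, 8], [4, 6, 7], [5]] has shape [4, 3, 1].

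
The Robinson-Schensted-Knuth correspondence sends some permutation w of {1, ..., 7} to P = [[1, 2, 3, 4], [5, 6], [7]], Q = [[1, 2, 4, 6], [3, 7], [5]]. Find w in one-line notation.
Reverse the RSK construction: for i from n down to 1, find the cell of Q containing i, remove the entry at that cell from P, and reverse-bump it up through P; the value ejected from row 1 is w(i).

Step i=7: Q has 7 at row 2, column 2; remove 6 from row 2 of P and reverse-bump: 6 enters row 1 and ejects 4. So w(7) = 4. P is now [[1, 2, 3, 6], [5], [7]].
Step i=6: Q has 6 at row 1, column 4; remove that cell from P, ejecting 6. So w(6) = 6. P is now [[1, 2, 3], [5], [7]].
Step i=5: Q has 5 at row 3, column 1; remove 7 from row 3 of P and reverse-bump: 7 enters row 2 and ejects 5; 5 enters row 1 and ejects 3. So w(5) = 3. P is now [[1, 2, 5], [7]].
Step i=4: Q has 4 at row 1, column 3; remove that cell from P, ejecting 5. So w(4) = 5. P is now [[1, 2], [7]].
Step i=3: Q has 3 at row 2, column 1; remove 7 from row 2 of P and reverse-bump: 7 enters row 1 and ejects 2. So w(3) = 2. P is now [[1, 7]].
Step i=2: Q has 2 at row 1, column 2; remove that cell from P, ejecting 7. So w(2) = 7. P is now [[1]].
Step i=1: Q has 1 at row 1, column 1; remove that cell from P, ejecting 1. So w(1) = 1. P is now [].

So w = 1 7 2 5 3 6 4.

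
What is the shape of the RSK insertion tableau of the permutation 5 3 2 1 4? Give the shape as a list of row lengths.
Row-insert each entry into an empty tableau.

After inserting 5: P = [[5]].
After inserting 3: P = [[3], [5]].
After inserting 2: P = [[2], [3], [5]].
After inserting 1: P = [[1], [2], [3], [5]].
After inserting 4: P = [[1, 4], [2], [3], [5]].

The final insertion tableau P = [[1, 4], [2], [3], [5]] has shape [2, 1, 1, 1].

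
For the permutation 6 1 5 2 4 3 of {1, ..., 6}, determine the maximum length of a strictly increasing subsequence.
3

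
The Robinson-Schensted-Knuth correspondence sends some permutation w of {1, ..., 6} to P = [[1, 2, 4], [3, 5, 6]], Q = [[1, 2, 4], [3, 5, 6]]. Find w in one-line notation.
Reverse the RSK construction: for i from n down to 1, find the cell of Q containing i, remove the entry at that cell from P, and reverse-bump it up through P; the value ejected from row 1 is w(i).

Step i=6: Q has 6 at row 2, column 3; remove 6 from row 2 of P and reverse-bump: 6 enters row 1 and ejects 4. So w(6) = 4. P is now [[1, 2, 6], [3, 5]].
Step i=5: Q has 5 at row 2, column 2; remove 5 from row 2 of P and reverse-bump: 5 enters row 1 and ejects 2. So w(5) = 2. P is now [[1, 5, 6], [3]].
Step i=4: Q has 4 at row 1, column 3; remove that cell from P, ejecting 6. So w(4) = 6. P is now [[1, 5], [3]].
Step i=3: Q has 3 at row 2, column 1; remove 3 from row 2 of P and reverse-bump: 3 enters row 1 and ejects 1. So w(3) = 1. P is now [[3, 5]].
Step i=2: Q has 2 at row 1, column 2; remove that cell from P, ejecting 5. So w(2) = 5. P is now [[3]].
Step i=1: Q has 1 at row 1, column 1; remove that cell from P, ejecting 3. So w(1) = 3. P is now [].

So w = 3 5 1 6 2 4.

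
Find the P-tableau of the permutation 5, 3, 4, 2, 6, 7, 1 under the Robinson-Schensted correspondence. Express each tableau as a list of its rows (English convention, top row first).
P = [[1, 4, 6, 7], [2], [3], [5]]

Insert 5: appended to row 1. P = [[5]].
Insert 3: 3 bumps 5 from row 1; 5 starts row 2. P = [[3], [5]].
Insert 4: appended to row 1. P = [[3, 4], [5]].
Insert 2: 2 bumps 3 from row 1; 3 bumps 5 from row 2; 5 starts row 3. P = [[2, 4], [3], [5]].
Insert 6: appended to row 1. P = [[2, 4, 6], [3], [5]].
Insert 7: appended to row 1. P = [[2, 4, 6, 7], [3], [5]].
Insert 1: 1 bumps 2 from row 1; 2 bumps 3 from row 2; 3 bumps 5 from row 3; 5 starts row 4. P = [[1, 4, 6, 7], [2], [3], [5]].

So P = [[1, 4, 6, 7], [2], [3], [5]].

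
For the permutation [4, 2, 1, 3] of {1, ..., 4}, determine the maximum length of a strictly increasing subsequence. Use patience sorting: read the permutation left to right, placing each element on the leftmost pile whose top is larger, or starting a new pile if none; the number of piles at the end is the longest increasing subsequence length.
4: new pile. tops = [4]
2: onto pile 1 (replacing 4). tops = [2]
1: onto pile 1 (replacing 2). tops = [1]
3: new pile. tops = [1, 3]

2 piles, so the longest increasing subsequence has length 2.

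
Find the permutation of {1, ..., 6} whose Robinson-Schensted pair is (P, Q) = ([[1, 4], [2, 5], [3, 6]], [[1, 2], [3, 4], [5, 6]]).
Reverse the RSK construction: for i from n down to 1, find the cell of Q containing i, remove the entry at that cell from P, and reverse-bump it up through P; the value ejected from row 1 is w(i).

Step i=6: Q has 6 at row 3, column 2; remove 6 from row 3 of P and reverse-bump: 6 enters row 2 and ejects 5; 5 enters row 1 and ejects 4. So w(6) = 4. P is now [[1, 5], [2, 6], [3]].
Step i=5: Q has 5 at row 3, column 1; remove 3 from row 3 of P and reverse-bump: 3 enters row 2 and ejects 2; 2 enters row 1 and ejects 1. So w(5) = 1. P is now [[2, 5], [3, 6]].
Step i=4: Q has 4 at row 2, column 2; remove 6 from row 2 of P and reverse-bump: 6 enters row 1 and ejects 5. So w(4) = 5. P is now [[2, 6], [3]].
Step i=3: Q has 3 at row 2, column 1; remove 3 from row 2 of P and reverse-bump: 3 enters row 1 and ejects 2. So w(3) = 2. P is now [[3, 6]].
Step i=2: Q has 2 at row 1, column 2; remove that cell from P, ejecting 6. So w(2) = 6. P is now [[3]].
Step i=1: Q has 1 at row 1, column 1; remove that cell from P, ejecting 3. So w(1) = 3. P is now [].

So w = 3 6 2 5 1 4.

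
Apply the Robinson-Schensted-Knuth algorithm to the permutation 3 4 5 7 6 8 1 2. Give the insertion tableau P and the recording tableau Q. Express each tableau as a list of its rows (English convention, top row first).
Insert each entry of the permutation into P by Schensted row insertion, recording in Q the position of each new cell.

Insert 3: appended to row 1. P = [[3]].
Insert 4: appended to row 1. P = [[3, 4]].
Insert 5: appended to row 1. P = [[3, 4, 5]].
Insert 7: appended to row 1. P = [[3, 4, 5, 7]].
Insert 6: 6 bumps 7 from row 1; 7 starts row 2. P = [[3, 4, 5, 6], [7]].
Insert 8: appended to row 1. P = [[3, 4, 5, 6, 8], [7]].
Insert 1: 1 bumps 3 from row 1; 3 bumps 7 from row 2; 7 starts row 3. P = [[1, 4, 5, 6, 8], [3], [7]].
Insert 2: 2 bumps 4 from row 1; 4 appends to row 2. P = [[1, 2, 5, 6, 8], [3, 4], [7]].

So P = [[1, 2, 5, 6, 8], [3, 4], [7]], Q = [[1, 2, 3, 4, 6], [5, 8], [7]].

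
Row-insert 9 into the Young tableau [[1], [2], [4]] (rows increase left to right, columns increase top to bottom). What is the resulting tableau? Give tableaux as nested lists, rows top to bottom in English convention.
9 is larger than every entry of row 1, so it is appended to row 1. The new tableau is [[1, 9], [2], [4]].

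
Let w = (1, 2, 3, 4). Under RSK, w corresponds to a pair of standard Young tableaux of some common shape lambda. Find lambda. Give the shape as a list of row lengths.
RSK row insertion gives P = [[1, 2, 3, 4]], which has shape [4].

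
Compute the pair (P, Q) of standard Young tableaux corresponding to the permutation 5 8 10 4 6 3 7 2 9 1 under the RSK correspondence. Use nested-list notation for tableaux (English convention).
P = [[1, 6, 7, 9], [2, 8, 10], [3], [4], [5]], Q = [[1, 2, 3, 9], [4, 5, 7], [6], [8], [10]]

Insert each entry of the permutation into P by Schensted row insertion, recording in Q the position of each new cell.

After inserting 5: P = [[5]].
After inserting 8: P = [[5, 8]].
After inserting 10: P = [[5, 8, 10]].
After inserting 4: P = [[4, 8, 10], [5]].
After inserting 6: P = [[4, 6, 10], [5, 8]].
After inserting 3: P = [[3, 6, 10], [4, 8], [5]].
After inserting 7: P = [[3, 6, 7], [4, 8, 10], [5]].
After inserting 2: P = [[2, 6, 7], [3, 8, 10], [4], [5]].
After inserting 9: P = [[2, 6, 7, 9], [3, 8, 10], [4], [5]].
After inserting 1: P = [[1, 6, 7, 9], [2, 8, 10], [3], [4], [5]].

So P = [[1, 6, 7, 9], [2, 8, 10], [3], [4], [5]], Q = [[1, 2, 3, 9], [4, 5, 7], [6], [8], [10]].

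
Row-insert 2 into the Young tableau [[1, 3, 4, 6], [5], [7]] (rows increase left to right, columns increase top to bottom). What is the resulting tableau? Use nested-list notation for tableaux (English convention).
[[1, 2, 4, 6], [3], [5], [7]]

In row 1, 2 replaces 3 (the leftmost entry greater than 2); 3 is bumped to row 2. In row 2, 3 replaces 5 (the leftmost entry greater than 3); 5 is bumped to row 3. In row 3, 5 replaces 7 (the leftmost entry greater than 5); 7 is bumped to row 4. 7 starts a new row 4. The new tableau is [[1, 2, 4, 6], [3], [5], [7]].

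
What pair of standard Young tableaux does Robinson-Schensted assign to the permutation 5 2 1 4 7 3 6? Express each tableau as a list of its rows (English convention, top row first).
P = [[1, 3, 6], [2, 4, 7], [5]], Q = [[1, 4, 5], [2, 6, 7], [3]]

Insert each entry of the permutation into P by Schensted row insertion, recording in Q the position of each new cell.

Insert 5: appended to row 1. P = [[5]], Q = [[1]].
Insert 2: 2 bumps 5 from row 1; 5 starts row 2. P = [[2], [5]], Q = [[1], [2]].
Insert 1: 1 bumps 2 from row 1; 2 bumps 5 from row 2; 5 starts row 3. P = [[1], [2], [5]], Q = [[1], [2], [3]].
Insert 4: appended to row 1. P = [[1, 4], [2], [5]], Q = [[1, 4], [2], [3]].
Insert 7: appended to row 1. P = [[1, 4, 7], [2], [5]], Q = [[1, 4, 5], [2], [3]].
Insert 3: 3 bumps 4 from row 1; 4 appends to row 2. P = [[1, 3, 7], [2, 4], [5]], Q = [[1, 4, 5], [2, 6], [3]].
Insert 6: 6 bumps 7 from row 1; 7 appends to row 2. P = [[1, 3, 6], [2, 4, 7], [5]], Q = [[1, 4, 5], [2, 6, 7], [3]].

So P = [[1, 3, 6], [2, 4, 7], [5]], Q = [[1, 4, 5], [2, 6, 7], [3]].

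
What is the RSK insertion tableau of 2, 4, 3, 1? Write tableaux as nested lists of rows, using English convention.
Insert 2: appended to row 1. P = [[2]].
Insert 4: appended to row 1. P = [[2, 4]].
Insert 3: 3 bumps 4 from row 1; 4 starts row 2. P = [[2, 3], [4]].
Insert 1: 1 bumps 2 from row 1; 2 bumps 4 from row 2; 4 starts row 3. P = [[1, 3], [2], [4]].

So P = [[1, 3], [2], [4]].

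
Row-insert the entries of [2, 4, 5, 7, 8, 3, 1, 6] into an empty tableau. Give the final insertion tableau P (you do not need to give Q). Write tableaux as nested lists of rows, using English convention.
P = [[1, 3, 5, 6, 8], [2, 7], [4]]

Insert 2: appended to row 1. P = [[2]].
Insert 4: appended to row 1. P = [[2, 4]].
Insert 5: appended to row 1. P = [[2, 4, 5]].
Insert 7: appended to row 1. P = [[2, 4, 5, 7]].
Insert 8: appended to row 1. P = [[2, 4, 5, 7, 8]].
Insert 3: 3 bumps 4 from row 1; 4 starts row 2. P = [[2, 3, 5, 7, 8], [4]].
Insert 1: 1 bumps 2 from row 1; 2 bumps 4 from row 2; 4 starts row 3. P = [[1, 3, 5, 7, 8], [2], [4]].
Insert 6: 6 bumps 7 from row 1; 7 appends to row 2. P = [[1, 3, 5, 6, 8], [2, 7], [4]].

So P = [[1, 3, 5, 6, 8], [2, 7], [4]].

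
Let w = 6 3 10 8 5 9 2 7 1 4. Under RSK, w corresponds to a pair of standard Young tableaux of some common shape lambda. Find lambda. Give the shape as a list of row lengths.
[3, 3, 2, 1, 1]

Row-insert each entry into an empty tableau.

After inserting 6: P = [[6]].
After inserting 3: P = [[3], [6]].
After inserting 10: P = [[3, 10], [6]].
After inserting 8: P = [[3, 8], [6, 10]].
After inserting 5: P = [[3, 5], [6, 8], [10]].
After inserting 9: P = [[3, 5, 9], [6, 8], [10]].
After inserting 2: P = [[2, 5, 9], [3, 8], [6], [10]].
After inserting 7: P = [[2, 5, 7], [3, 8, 9], [6], [10]].
After inserting 1: P = [[1, 5, 7], [2, 8, 9], [3], [6], [10]].
After inserting 4: P = [[1, 4, 7], [2, 5, 9], [3, 8], [6], [10]].

The final insertion tableau P = [[1, 4, 7], [2, 5, 9], [3, 8], [6], [10]] has shape [3, 3, 2, 1, 1].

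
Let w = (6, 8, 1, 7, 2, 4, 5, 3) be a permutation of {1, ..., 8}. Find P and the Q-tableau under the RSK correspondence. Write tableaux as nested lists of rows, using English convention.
Insert each entry of the permutation into P by Schensted row insertion, recording in Q the position of each new cell.

Insert 6: appended to row 1. P = [[6]], Q = [[1]].
Insert 8: appended to row 1. P = [[6, 8]], Q = [[1, 2]].
Insert 1: 1 bumps 6 from row 1; 6 starts row 2. P = [[1, 8], [6]], Q = [[1, 2], [3]].
Insert 7: 7 bumps 8 from row 1; 8 appends to row 2. P = [[1, 7], [6, 8]], Q = [[1, 2], [3, 4]].
Insert 2: 2 bumps 7 from row 1; 7 bumps 8 from row 2; 8 starts row 3. P = [[1, 2], [6, 7], [8]], Q = [[1, 2], [3, 4], [5]].
Insert 4: appended to row 1. P = [[1, 2, 4], [6, 7], [8]], Q = [[1, 2, 6], [3, 4], [5]].
Insert 5: appended to row 1. P = [[1, 2, 4, 5], [6, 7], [8]], Q = [[1, 2, 6, 7], [3, 4], [5]].
Insert 3: 3 bumps 4 from row 1; 4 bumps 6 from row 2; 6 bumps 8 from row 3; 8 starts row 4. P = [[1, 2, 3, 5], [4, 7], [6], [8]], Q = [[1, 2, 6, 7], [3, 4], [5], [8]].

So P = [[1, 2, 3, 5], [4, 7], [6], [8]], Q = [[1, 2, 6, 7], [3, 4], [5], [8]].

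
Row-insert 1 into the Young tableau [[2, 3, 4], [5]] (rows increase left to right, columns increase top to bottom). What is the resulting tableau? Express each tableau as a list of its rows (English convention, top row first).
[[1, 3, 4], [2], [5]]

In row 1, 1 replaces 2 (the leftmost entry greater than 1); 2 is bumped to row 2. In row 2, 2 replaces 5 (the leftmost entry greater than 2); 5 is bumped to row 3. 5 starts a new row 3. The new tableau is [[1, 3, 4], [2], [5]].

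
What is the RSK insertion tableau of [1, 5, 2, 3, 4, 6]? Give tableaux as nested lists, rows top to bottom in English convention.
Insert 1: appended to row 1. P = [[1]].
Insert 5: appended to row 1. P = [[1, 5]].
Insert 2: 2 bumps 5 from row 1; 5 starts row 2. P = [[1, 2], [5]].
Insert 3: appended to row 1. P = [[1, 2, 3], [5]].
Insert 4: appended to row 1. P = [[1, 2, 3, 4], [5]].
Insert 6: appended to row 1. P = [[1, 2, 3, 4, 6], [5]].

So P = [[1, 2, 3, 4, 6], [5]].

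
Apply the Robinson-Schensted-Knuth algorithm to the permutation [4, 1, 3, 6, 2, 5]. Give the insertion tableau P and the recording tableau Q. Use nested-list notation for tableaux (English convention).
P = [[1, 2, 5], [3, 6], [4]], Q = [[1, 3, 4], [2, 6], [5]]

Insert each entry of the permutation into P by Schensted row insertion, recording in Q the position of each new cell.

After inserting 4: P = [[4]].
After inserting 1: P = [[1], [4]].
After inserting 3: P = [[1, 3], [4]].
After inserting 6: P = [[1, 3, 6], [4]].
After inserting 2: P = [[1, 2, 6], [3], [4]].
After inserting 5: P = [[1, 2, 5], [3, 6], [4]].

So P = [[1, 2, 5], [3, 6], [4]], Q = [[1, 3, 4], [2, 6], [5]].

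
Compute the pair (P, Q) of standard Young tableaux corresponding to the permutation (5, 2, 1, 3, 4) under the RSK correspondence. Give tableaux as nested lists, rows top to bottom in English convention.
Insert each entry of the permutation into P by Schensted row insertion, recording in Q the position of each new cell.

Insert 5: appended to row 1. P = [[5]].
Insert 2: 2 bumps 5 from row 1; 5 starts row 2. P = [[2], [5]].
Insert 1: 1 bumps 2 from row 1; 2 bumps 5 from row 2; 5 starts row 3. P = [[1], [2], [5]].
Insert 3: appended to row 1. P = [[1, 3], [2], [5]].
Insert 4: appended to row 1. P = [[1, 3, 4], [2], [5]].

So P = [[1, 3, 4], [2], [5]], Q = [[1, 4, 5], [2], [3]].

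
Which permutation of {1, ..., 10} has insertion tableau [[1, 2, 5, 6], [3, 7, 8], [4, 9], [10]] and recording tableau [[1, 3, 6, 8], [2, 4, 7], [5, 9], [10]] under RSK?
Reverse the RSK construction: for i from n down to 1, find the cell of Q containing i, remove the entry at that cell from P, and reverse-bump it up through P; the value ejected from row 1 is w(i).

Step i=10: Q has 10 at row 4, column 1; remove 10 from row 4 of P and reverse-bump: 10 enters row 3 and ejects 9; 9 enters row 2 and ejects 8; 8 enters row 1 and ejects 6. So w(10) = 6. P is now [[1, 2, 5, 8], [3, 7, 9], [4, 10]].
Step i=9: Q has 9 at row 3, column 2; remove 10 from row 3 of P and reverse-bump: 10 enters row 2 and ejects 9; 9 enters row 1 and ejects 8. So w(9) = 8. P is now [[1, 2, 5, 9], [3, 7, 10], [4]].
Step i=8: Q has 8 at row 1, column 4; remove that cell from P, ejecting 9. So w(8) = 9. P is now [[1, 2, 5], [3, 7, 10], [4]].
Step i=7: Q has 7 at row 2, column 3; remove 10 from row 2 of P and reverse-bump: 10 enters row 1 and ejects 5. So w(7) = 5. P is now [[1, 2, 10], [3, 7], [4]].
Step i=6: Q has 6 at row 1, column 3; remove that cell from P, ejecting 10. So w(6) = 10. P is now [[1, 2], [3, 7], [4]].
Step i=5: Q has 5 at row 3, column 1; remove 4 from row 3 of P and reverse-bump: 4 enters row 2 and ejects 3; 3 enters row 1 and ejects 2. So w(5) = 2. P is now [[1, 3], [4, 7]].
Step i=4: Q has 4 at row 2, column 2; remove 7 from row 2 of P and reverse-bump: 7 enters row 1 and ejects 3. So w(4) = 3. P is now [[1, 7], [4]].
Step i=3: Q has 3 at row 1, column 2; remove that cell from P, ejecting 7. So w(3) = 7. P is now [[1], [4]].
Step i=2: Q has 2 at row 2, column 1; remove 4 from row 2 of P and reverse-bump: 4 enters row 1 and ejects 1. So w(2) = 1. P is now [[4]].
Step i=1: Q has 1 at row 1, column 1; remove that cell from P, ejecting 4. So w(1) = 4. P is now [].

So w = 4 1 7 3 2 10 5 9 8 6.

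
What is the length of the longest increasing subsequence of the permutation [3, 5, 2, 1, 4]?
2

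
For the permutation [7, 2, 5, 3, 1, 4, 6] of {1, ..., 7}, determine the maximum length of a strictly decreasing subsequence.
4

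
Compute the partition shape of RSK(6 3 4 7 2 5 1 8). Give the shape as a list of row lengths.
[4, 2, 1, 1]

Row-insert each entry into an empty tableau.

After inserting 6: P = [[6]].
After inserting 3: P = [[3], [6]].
After inserting 4: P = [[3, 4], [6]].
After inserting 7: P = [[3, 4, 7], [6]].
After inserting 2: P = [[2, 4, 7], [3], [6]].
After inserting 5: P = [[2, 4, 5], [3, 7], [6]].
After inserting 1: P = [[1, 4, 5], [2, 7], [3], [6]].
After inserting 8: P = [[1, 4, 5, 8], [2, 7], [3], [6]].

The final insertion tableau P = [[1, 4, 5, 8], [2, 7], [3], [6]] has shape [4, 2, 1, 1].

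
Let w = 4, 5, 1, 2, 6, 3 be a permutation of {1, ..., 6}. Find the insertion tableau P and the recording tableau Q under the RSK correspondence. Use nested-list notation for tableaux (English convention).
P = [[1, 2, 3], [4, 5, 6]], Q = [[1, 2, 5], [3, 4, 6]]

Insert each entry of the permutation into P by Schensted row insertion, recording in Q the position of each new cell.

Insert 4: appended to row 1. P = [[4]].
Insert 5: appended to row 1. P = [[4, 5]].
Insert 1: 1 bumps 4 from row 1; 4 starts row 2. P = [[1, 5], [4]].
Insert 2: 2 bumps 5 from row 1; 5 appends to row 2. P = [[1, 2], [4, 5]].
Insert 6: appended to row 1. P = [[1, 2, 6], [4, 5]].
Insert 3: 3 bumps 6 from row 1; 6 appends to row 2. P = [[1, 2, 3], [4, 5, 6]].

So P = [[1, 2, 3], [4, 5, 6]], Q = [[1, 2, 5], [3, 4, 6]].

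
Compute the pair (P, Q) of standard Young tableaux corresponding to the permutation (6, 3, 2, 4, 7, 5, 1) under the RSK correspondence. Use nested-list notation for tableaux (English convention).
P = [[1, 4, 5], [2, 7], [3], [6]], Q = [[1, 4, 5], [2, 6], [3], [7]]

Insert each entry of the permutation into P by Schensted row insertion, recording in Q the position of each new cell.

Insert 6: appended to row 1. P = [[6]].
Insert 3: 3 bumps 6 from row 1; 6 starts row 2. P = [[3], [6]].
Insert 2: 2 bumps 3 from row 1; 3 bumps 6 from row 2; 6 starts row 3. P = [[2], [3], [6]].
Insert 4: appended to row 1. P = [[2, 4], [3], [6]].
Insert 7: appended to row 1. P = [[2, 4, 7], [3], [6]].
Insert 5: 5 bumps 7 from row 1; 7 appends to row 2. P = [[2, 4, 5], [3, 7], [6]].
Insert 1: 1 bumps 2 from row 1; 2 bumps 3 from row 2; 3 bumps 6 from row 3; 6 starts row 4. P = [[1, 4, 5], [2, 7], [3], [6]].

So P = [[1, 4, 5], [2, 7], [3], [6]], Q = [[1, 4, 5], [2, 6], [3], [7]].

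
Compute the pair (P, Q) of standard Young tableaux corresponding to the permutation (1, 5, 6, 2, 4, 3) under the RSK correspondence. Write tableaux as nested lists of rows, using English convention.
P = [[1, 2, 3], [4, 6], [5]], Q = [[1, 2, 3], [4, 5], [6]]

Insert each entry of the permutation into P by Schensted row insertion, recording in Q the position of each new cell.

Insert 1: appended to row 1. P = [[1]], Q = [[1]].
Insert 5: appended to row 1. P = [[1, 5]], Q = [[1, 2]].
Insert 6: appended to row 1. P = [[1, 5, 6]], Q = [[1, 2, 3]].
Insert 2: 2 bumps 5 from row 1; 5 starts row 2. P = [[1, 2, 6], [5]], Q = [[1, 2, 3], [4]].
Insert 4: 4 bumps 6 from row 1; 6 appends to row 2. P = [[1, 2, 4], [5, 6]], Q = [[1, 2, 3], [4, 5]].
Insert 3: 3 bumps 4 from row 1; 4 bumps 5 from row 2; 5 starts row 3. P = [[1, 2, 3], [4, 6], [5]], Q = [[1, 2, 3], [4, 5], [6]].

So P = [[1, 2, 3], [4, 6], [5]], Q = [[1, 2, 3], [4, 5], [6]].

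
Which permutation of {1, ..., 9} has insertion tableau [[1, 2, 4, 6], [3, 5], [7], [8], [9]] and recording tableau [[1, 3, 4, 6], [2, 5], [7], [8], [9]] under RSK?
3 1 2 9 5 8 7 6 4

Reverse RSK: for i = n, n-1, ..., 1, locate i in Q, remove the corresponding corner cell from P, and reverse-bump its entry up through P; the value ejected from row 1 is w(i).

So w = 3 1 2 9 5 8 7 6 4.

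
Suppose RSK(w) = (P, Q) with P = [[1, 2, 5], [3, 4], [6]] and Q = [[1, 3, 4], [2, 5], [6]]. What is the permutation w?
3 1 4 6 5 2

Reverse the RSK construction: for i from n down to 1, find the cell of Q containing i, remove the entry at that cell from P, and reverse-bump it up through P; the value ejected from row 1 is w(i).

Step i=6: Q has 6 at row 3, column 1; remove 6 from row 3 of P and reverse-bump: 6 enters row 2 and ejects 4; 4 enters row 1 and ejects 2. So w(6) = 2. P is now [[1, 4, 5], [3, 6]].
Step i=5: Q has 5 at row 2, column 2; remove 6 from row 2 of P and reverse-bump: 6 enters row 1 and ejects 5. So w(5) = 5. P is now [[1, 4, 6], [3]].
Step i=4: Q has 4 at row 1, column 3; remove that cell from P, ejecting 6. So w(4) = 6. P is now [[1, 4], [3]].
Step i=3: Q has 3 at row 1, column 2; remove that cell from P, ejecting 4. So w(3) = 4. P is now [[1], [3]].
Step i=2: Q has 2 at row 2, column 1; remove 3 from row 2 of P and reverse-bump: 3 enters row 1 and ejects 1. So w(2) = 1. P is now [[3]].
Step i=1: Q has 1 at row 1, column 1; remove that cell from P, ejecting 3. So w(1) = 3. P is now [].

So w = 3 1 4 6 5 2.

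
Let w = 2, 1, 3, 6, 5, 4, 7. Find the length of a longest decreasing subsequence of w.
3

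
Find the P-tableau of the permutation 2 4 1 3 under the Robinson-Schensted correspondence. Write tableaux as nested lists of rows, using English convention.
P = [[1, 3], [2, 4]]

After inserting 2: P = [[2]].
After inserting 4: P = [[2, 4]].
After inserting 1: P = [[1, 4], [2]].
After inserting 3: P = [[1, 3], [2, 4]].

So P = [[1, 3], [2, 4]].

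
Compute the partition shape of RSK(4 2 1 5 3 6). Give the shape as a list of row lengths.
Row-insert each entry into an empty tableau.

After inserting 4: P = [[4]].
After inserting 2: P = [[2], [4]].
After inserting 1: P = [[1], [2], [4]].
After inserting 5: P = [[1, 5], [2], [4]].
After inserting 3: P = [[1, 3], [2, 5], [4]].
After inserting 6: P = [[1, 3, 6], [2, 5], [4]].

The final insertion tableau P = [[1, 3, 6], [2, 5], [4]] has shape [3, 2, 1].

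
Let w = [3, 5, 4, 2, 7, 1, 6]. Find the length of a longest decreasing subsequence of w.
4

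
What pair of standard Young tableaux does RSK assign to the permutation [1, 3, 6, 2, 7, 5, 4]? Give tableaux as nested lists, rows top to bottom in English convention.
P = [[1, 2, 4, 7], [3, 5], [6]], Q = [[1, 2, 3, 5], [4, 6], [7]]

Insert each entry of the permutation into P by Schensted row insertion, recording in Q the position of each new cell.

After inserting 1: P = [[1]].
After inserting 3: P = [[1, 3]].
After inserting 6: P = [[1, 3, 6]].
After inserting 2: P = [[1, 2, 6], [3]].
After inserting 7: P = [[1, 2, 6, 7], [3]].
After inserting 5: P = [[1, 2, 5, 7], [3, 6]].
After inserting 4: P = [[1, 2, 4, 7], [3, 5], [6]].

So P = [[1, 2, 4, 7], [3, 5], [6]], Q = [[1, 2, 3, 5], [4, 6], [7]].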